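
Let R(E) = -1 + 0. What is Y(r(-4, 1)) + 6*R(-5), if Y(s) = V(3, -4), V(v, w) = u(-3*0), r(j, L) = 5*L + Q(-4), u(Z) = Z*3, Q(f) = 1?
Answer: -6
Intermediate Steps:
u(Z) = 3*Z
R(E) = -1
r(j, L) = 1 + 5*L (r(j, L) = 5*L + 1 = 1 + 5*L)
V(v, w) = 0 (V(v, w) = 3*(-3*0) = 3*0 = 0)
Y(s) = 0
Y(r(-4, 1)) + 6*R(-5) = 0 + 6*(-1) = 0 - 6 = -6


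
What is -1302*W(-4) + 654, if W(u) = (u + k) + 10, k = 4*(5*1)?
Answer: -33198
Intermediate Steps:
k = 20 (k = 4*5 = 20)
W(u) = 30 + u (W(u) = (u + 20) + 10 = (20 + u) + 10 = 30 + u)
-1302*W(-4) + 654 = -1302*(30 - 4) + 654 = -1302*26 + 654 = -33852 + 654 = -33198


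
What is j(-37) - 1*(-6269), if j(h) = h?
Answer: 6232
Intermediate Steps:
j(-37) - 1*(-6269) = -37 - 1*(-6269) = -37 + 6269 = 6232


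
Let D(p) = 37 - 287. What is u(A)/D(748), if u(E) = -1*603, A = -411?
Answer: 603/250 ≈ 2.4120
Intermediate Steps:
D(p) = -250
u(E) = -603
u(A)/D(748) = -603/(-250) = -603*(-1/250) = 603/250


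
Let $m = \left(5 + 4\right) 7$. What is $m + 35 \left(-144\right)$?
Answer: $-4977$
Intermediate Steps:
$m = 63$ ($m = 9 \cdot 7 = 63$)
$m + 35 \left(-144\right) = 63 + 35 \left(-144\right) = 63 - 5040 = -4977$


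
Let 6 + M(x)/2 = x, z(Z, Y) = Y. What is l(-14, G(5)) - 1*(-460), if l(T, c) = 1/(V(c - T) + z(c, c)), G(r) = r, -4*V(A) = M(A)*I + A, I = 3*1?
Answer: 35416/77 ≈ 459.95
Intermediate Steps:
I = 3
M(x) = -12 + 2*x
V(A) = 9 - 7*A/4 (V(A) = -((-12 + 2*A)*3 + A)/4 = -((-36 + 6*A) + A)/4 = -(-36 + 7*A)/4 = 9 - 7*A/4)
l(T, c) = 1/(9 - 3*c/4 + 7*T/4) (l(T, c) = 1/((9 - 7*(c - T)/4) + c) = 1/((9 + (-7*c/4 + 7*T/4)) + c) = 1/((9 - 7*c/4 + 7*T/4) + c) = 1/(9 - 3*c/4 + 7*T/4))
l(-14, G(5)) - 1*(-460) = 4/(36 - 3*5 + 7*(-14)) - 1*(-460) = 4/(36 - 15 - 98) + 460 = 4/(-77) + 460 = 4*(-1/77) + 460 = -4/77 + 460 = 35416/77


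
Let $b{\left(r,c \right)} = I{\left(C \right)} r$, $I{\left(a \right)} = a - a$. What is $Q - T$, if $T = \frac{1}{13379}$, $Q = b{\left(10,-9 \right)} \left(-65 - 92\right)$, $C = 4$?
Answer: $- \frac{1}{13379} \approx -7.4744 \cdot 10^{-5}$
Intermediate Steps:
$I{\left(a \right)} = 0$
$b{\left(r,c \right)} = 0$ ($b{\left(r,c \right)} = 0 r = 0$)
$Q = 0$ ($Q = 0 \left(-65 - 92\right) = 0 \left(-157\right) = 0$)
$T = \frac{1}{13379} \approx 7.4744 \cdot 10^{-5}$
$Q - T = 0 - \frac{1}{13379} = - \frac{1}{13379}$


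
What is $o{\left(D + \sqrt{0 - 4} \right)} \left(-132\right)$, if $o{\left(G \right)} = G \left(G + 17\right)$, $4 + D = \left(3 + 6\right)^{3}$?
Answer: $-71008872 - 387288 i \approx -7.1009 \cdot 10^{7} - 3.8729 \cdot 10^{5} i$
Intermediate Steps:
$D = 725$ ($D = -4 + \left(3 + 6\right)^{3} = -4 + 9^{3} = -4 + 729 = 725$)
$o{\left(G \right)} = G \left(17 + G\right)$
$o{\left(D + \sqrt{0 - 4} \right)} \left(-132\right) = \left(725 + \sqrt{0 - 4}\right) \left(17 + \left(725 + \sqrt{0 - 4}\right)\right) \left(-132\right) = \left(725 + \sqrt{-4}\right) \left(17 + \left(725 + \sqrt{-4}\right)\right) \left(-132\right) = \left(725 + 2 i\right) \left(17 + \left(725 + 2 i\right)\right) \left(-132\right) = \left(725 + 2 i\right) \left(742 + 2 i\right) \left(-132\right) = - 132 \left(725 + 2 i\right) \left(742 + 2 i\right)$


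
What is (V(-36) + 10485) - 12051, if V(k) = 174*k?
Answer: -7830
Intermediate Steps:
(V(-36) + 10485) - 12051 = (174*(-36) + 10485) - 12051 = (-6264 + 10485) - 12051 = 4221 - 12051 = -7830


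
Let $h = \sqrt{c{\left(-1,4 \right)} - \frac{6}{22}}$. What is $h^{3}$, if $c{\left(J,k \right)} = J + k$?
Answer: $\frac{30 \sqrt{330}}{121} \approx 4.5039$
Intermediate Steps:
$h = \frac{\sqrt{330}}{11}$ ($h = \sqrt{\left(-1 + 4\right) - \frac{6}{22}} = \sqrt{3 - \frac{3}{11}} = \sqrt{\frac{30}{11}} = \frac{\sqrt{330}}{11} \approx 1.6514$)
$h^{3} = \left(\frac{\sqrt{330}}{11}\right)^{3} = \frac{30 \sqrt{330}}{121}$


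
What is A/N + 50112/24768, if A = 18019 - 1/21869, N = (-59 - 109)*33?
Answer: -41535337/33853212 ≈ -1.2269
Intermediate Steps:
N = -5544 (N = -168*33 = -5544)
A = 394057510/21869 (A = 18019 - 1*1/21869 = 18019 - 1/21869 = 394057510/21869 ≈ 18019.)
A/N + 50112/24768 = (394057510/21869)/(-5544) + 50112/24768 = (394057510/21869)*(-1/5544) + 50112*(1/24768) = -2558815/787284 + 87/43 = -41535337/33853212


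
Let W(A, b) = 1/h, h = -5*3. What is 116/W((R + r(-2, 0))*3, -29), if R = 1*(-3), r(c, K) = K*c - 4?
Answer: -1740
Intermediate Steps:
r(c, K) = -4 + K*c
h = -15
R = -3
W(A, b) = -1/15 (W(A, b) = 1/(-15) = -1/15)
116/W((R + r(-2, 0))*3, -29) = 116/(-1/15) = 116*(-15) = -1740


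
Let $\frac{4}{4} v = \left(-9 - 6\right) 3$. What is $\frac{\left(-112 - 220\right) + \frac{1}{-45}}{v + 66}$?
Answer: $- \frac{14941}{945} \approx -15.811$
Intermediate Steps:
$v = -45$ ($v = \left(-9 - 6\right) 3 = \left(-15\right) 3 = -45$)
$\frac{\left(-112 - 220\right) + \frac{1}{-45}}{v + 66} = \frac{\left(-112 - 220\right) + \frac{1}{-45}}{-45 + 66} = \frac{\left(-112 - 220\right) - \frac{1}{45}}{21} = \left(-332 - \frac{1}{45}\right) \frac{1}{21} = \left(- \frac{14941}{45}\right) \frac{1}{21} = - \frac{14941}{945}$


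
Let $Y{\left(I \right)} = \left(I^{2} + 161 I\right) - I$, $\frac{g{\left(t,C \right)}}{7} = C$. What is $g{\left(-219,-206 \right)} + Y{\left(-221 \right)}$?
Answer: $12039$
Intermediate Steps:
$g{\left(t,C \right)} = 7 C$
$Y{\left(I \right)} = I^{2} + 160 I$
$g{\left(-219,-206 \right)} + Y{\left(-221 \right)} = 7 \left(-206\right) - 221 \left(160 - 221\right) = -1442 - -13481 = -1442 + 13481 = 12039$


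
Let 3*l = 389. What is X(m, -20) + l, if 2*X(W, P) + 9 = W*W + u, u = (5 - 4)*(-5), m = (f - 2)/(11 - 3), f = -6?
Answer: 739/6 ≈ 123.17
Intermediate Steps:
m = -1 (m = (-6 - 2)/(11 - 3) = -8/8 = -8*1/8 = -1)
u = -5 (u = 1*(-5) = -5)
l = 389/3 (l = (1/3)*389 = 389/3 ≈ 129.67)
X(W, P) = -7 + W**2/2 (X(W, P) = -9/2 + (W*W - 5)/2 = -9/2 + (W**2 - 5)/2 = -9/2 + (-5 + W**2)/2 = -9/2 + (-5/2 + W**2/2) = -7 + W**2/2)
X(m, -20) + l = (-7 + (1/2)*(-1)**2) + 389/3 = (-7 + (1/2)*1) + 389/3 = (-7 + 1/2) + 389/3 = -13/2 + 389/3 = 739/6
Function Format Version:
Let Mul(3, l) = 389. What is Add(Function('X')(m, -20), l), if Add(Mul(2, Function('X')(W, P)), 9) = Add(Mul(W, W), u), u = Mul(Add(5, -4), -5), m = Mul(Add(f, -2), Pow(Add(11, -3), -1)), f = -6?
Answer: Rational(739, 6) ≈ 123.17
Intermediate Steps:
m = -1 (m = Mul(Add(-6, -2), Pow(Add(11, -3), -1)) = Mul(-8, Pow(8, -1)) = Mul(-8, Rational(1, 8)) = -1)
u = -5 (u = Mul(1, -5) = -5)
l = Rational(389, 3) (l = Mul(Rational(1, 3), 389) = Rational(389, 3) ≈ 129.67)
Function('X')(W, P) = Add(-7, Mul(Rational(1, 2), Pow(W, 2))) (Function('X')(W, P) = Add(Rational(-9, 2), Mul(Rational(1, 2), Add(Mul(W, W), -5))) = Add(Rational(-9, 2), Mul(Rational(1, 2), Add(Pow(W, 2), -5))) = Add(Rational(-9, 2), Mul(Rational(1, 2), Add(-5, Pow(W, 2)))) = Add(Rational(-9, 2), Add(Rational(-5, 2), Mul(Rational(1, 2), Pow(W, 2)))) = Add(-7, Mul(Rational(1, 2), Pow(W, 2))))
Add(Function('X')(m, -20), l) = Add(Add(-7, Mul(Rational(1, 2), Pow(-1, 2))), Rational(389, 3)) = Add(Add(-7, Mul(Rational(1, 2), 1)), Rational(389, 3)) = Add(Add(-7, Rational(1, 2)), Rational(389, 3)) = Add(Rational(-13, 2), Rational(389, 3)) = Rational(739, 6)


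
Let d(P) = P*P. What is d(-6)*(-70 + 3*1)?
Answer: -2412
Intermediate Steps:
d(P) = P²
d(-6)*(-70 + 3*1) = (-6)²*(-70 + 3*1) = 36*(-70 + 3) = 36*(-67) = -2412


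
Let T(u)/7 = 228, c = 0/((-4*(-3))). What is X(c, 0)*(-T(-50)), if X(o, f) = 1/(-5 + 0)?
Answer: 1596/5 ≈ 319.20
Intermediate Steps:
c = 0 (c = 0/12 = 0*(1/12) = 0)
T(u) = 1596 (T(u) = 7*228 = 1596)
X(o, f) = -⅕ (X(o, f) = 1/(-5) = -⅕)
X(c, 0)*(-T(-50)) = -(-1)*1596/5 = -⅕*(-1596) = 1596/5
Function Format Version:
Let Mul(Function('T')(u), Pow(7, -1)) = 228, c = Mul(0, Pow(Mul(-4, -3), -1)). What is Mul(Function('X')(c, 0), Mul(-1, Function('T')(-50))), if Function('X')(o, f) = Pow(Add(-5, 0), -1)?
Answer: Rational(1596, 5) ≈ 319.20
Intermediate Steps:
c = 0 (c = Mul(0, Pow(12, -1)) = Mul(0, Rational(1, 12)) = 0)
Function('T')(u) = 1596 (Function('T')(u) = Mul(7, 228) = 1596)
Function('X')(o, f) = Rational(-1, 5) (Function('X')(o, f) = Pow(-5, -1) = Rational(-1, 5))
Mul(Function('X')(c, 0), Mul(-1, Function('T')(-50))) = Mul(Rational(-1, 5), Mul(-1, 1596)) = Mul(Rational(-1, 5), -1596) = Rational(1596, 5)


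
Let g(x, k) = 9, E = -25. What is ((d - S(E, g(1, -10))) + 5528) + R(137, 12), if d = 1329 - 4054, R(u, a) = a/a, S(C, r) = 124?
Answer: 2680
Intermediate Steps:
R(u, a) = 1
d = -2725
((d - S(E, g(1, -10))) + 5528) + R(137, 12) = ((-2725 - 1*124) + 5528) + 1 = ((-2725 - 124) + 5528) + 1 = (-2849 + 5528) + 1 = 2679 + 1 = 2680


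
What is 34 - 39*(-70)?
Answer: 2764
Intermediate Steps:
34 - 39*(-70) = 34 + 2730 = 2764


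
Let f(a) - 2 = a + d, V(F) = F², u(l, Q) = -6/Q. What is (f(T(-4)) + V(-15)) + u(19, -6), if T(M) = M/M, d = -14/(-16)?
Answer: 1839/8 ≈ 229.88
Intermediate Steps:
d = 7/8 (d = -14*(-1/16) = 7/8 ≈ 0.87500)
T(M) = 1
f(a) = 23/8 + a (f(a) = 2 + (a + 7/8) = 2 + (7/8 + a) = 23/8 + a)
(f(T(-4)) + V(-15)) + u(19, -6) = ((23/8 + 1) + (-15)²) - 6/(-6) = (31/8 + 225) - 6*(-⅙) = 1831/8 + 1 = 1839/8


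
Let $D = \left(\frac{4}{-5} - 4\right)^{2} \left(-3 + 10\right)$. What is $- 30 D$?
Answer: $- \frac{24192}{5} \approx -4838.4$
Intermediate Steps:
$D = \frac{4032}{25}$ ($D = \left(4 \left(- \frac{1}{5}\right) - 4\right)^{2} \cdot 7 = \left(- \frac{4}{5} - 4\right)^{2} \cdot 7 = \left(- \frac{24}{5}\right)^{2} \cdot 7 = \frac{576}{25} \cdot 7 = \frac{4032}{25} \approx 161.28$)
$- 30 D = \left(-30\right) \frac{4032}{25} = - \frac{24192}{5}$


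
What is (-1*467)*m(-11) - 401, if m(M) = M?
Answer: 4736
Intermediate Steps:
(-1*467)*m(-11) - 401 = -1*467*(-11) - 401 = -467*(-11) - 401 = 5137 - 401 = 4736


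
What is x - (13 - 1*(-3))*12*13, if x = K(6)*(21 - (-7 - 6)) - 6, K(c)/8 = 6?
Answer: -870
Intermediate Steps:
K(c) = 48 (K(c) = 8*6 = 48)
x = 1626 (x = 48*(21 - (-7 - 6)) - 6 = 48*(21 - 1*(-13)) - 6 = 48*(21 + 13) - 6 = 48*34 - 6 = 1632 - 6 = 1626)
x - (13 - 1*(-3))*12*13 = 1626 - (13 - 1*(-3))*12*13 = 1626 - (13 + 3)*12*13 = 1626 - 16*12*13 = 1626 - 192*13 = 1626 - 1*2496 = 1626 - 2496 = -870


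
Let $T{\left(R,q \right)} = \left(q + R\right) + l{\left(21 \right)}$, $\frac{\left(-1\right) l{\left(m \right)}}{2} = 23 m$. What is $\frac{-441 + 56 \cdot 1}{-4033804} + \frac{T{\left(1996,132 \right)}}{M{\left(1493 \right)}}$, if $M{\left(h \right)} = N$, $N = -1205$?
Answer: $- \frac{4686816323}{4860733820} \approx -0.96422$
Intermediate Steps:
$M{\left(h \right)} = -1205$
$l{\left(m \right)} = - 46 m$ ($l{\left(m \right)} = - 2 \cdot 23 m = - 46 m$)
$T{\left(R,q \right)} = -966 + R + q$ ($T{\left(R,q \right)} = \left(q + R\right) - 966 = \left(R + q\right) - 966 = -966 + R + q$)
$\frac{-441 + 56 \cdot 1}{-4033804} + \frac{T{\left(1996,132 \right)}}{M{\left(1493 \right)}} = \frac{-441 + 56 \cdot 1}{-4033804} + \frac{-966 + 1996 + 132}{-1205} = \left(-441 + 56\right) \left(- \frac{1}{4033804}\right) + 1162 \left(- \frac{1}{1205}\right) = \left(-385\right) \left(- \frac{1}{4033804}\right) - \frac{1162}{1205} = \frac{385}{4033804} - \frac{1162}{1205} = - \frac{4686816323}{4860733820}$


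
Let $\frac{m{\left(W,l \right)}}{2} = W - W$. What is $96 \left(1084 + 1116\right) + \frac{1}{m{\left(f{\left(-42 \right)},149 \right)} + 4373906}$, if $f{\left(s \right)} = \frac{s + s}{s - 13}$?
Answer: $\frac{923768947201}{4373906} \approx 2.112 \cdot 10^{5}$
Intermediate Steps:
$f{\left(s \right)} = \frac{2 s}{-13 + s}$
$m{\left(W,l \right)} = 0$ ($m{\left(W,l \right)} = 2 \left(W - W\right) = 2 \cdot 0 = 0$)
$96 \left(1084 + 1116\right) + \frac{1}{m{\left(f{\left(-42 \right)},149 \right)} + 4373906} = 96 \left(1084 + 1116\right) + \frac{1}{0 + 4373906} = 96 \cdot 2200 + \frac{1}{4373906} = 211200 + \frac{1}{4373906} = \frac{923768947201}{4373906}$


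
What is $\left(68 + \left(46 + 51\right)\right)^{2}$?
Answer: $27225$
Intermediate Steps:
$\left(68 + \left(46 + 51\right)\right)^{2} = \left(68 + 97\right)^{2} = 165^{2} = 27225$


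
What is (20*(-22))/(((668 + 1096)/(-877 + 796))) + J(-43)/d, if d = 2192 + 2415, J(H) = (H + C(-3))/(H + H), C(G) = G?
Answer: 196121117/9706949 ≈ 20.204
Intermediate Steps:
J(H) = (-3 + H)/(2*H) (J(H) = (H - 3)/(H + H) = (-3 + H)/((2*H)) = (-3 + H)*(1/(2*H)) = (-3 + H)/(2*H))
d = 4607
(20*(-22))/(((668 + 1096)/(-877 + 796))) + J(-43)/d = (20*(-22))/(((668 + 1096)/(-877 + 796))) + ((½)*(-3 - 43)/(-43))/4607 = -440/(1764/(-81)) + ((½)*(-1/43)*(-46))*(1/4607) = -440/(1764*(-1/81)) + (23/43)*(1/4607) = -440/(-196/9) + 23/198101 = -440*(-9/196) + 23/198101 = 990/49 + 23/198101 = 196121117/9706949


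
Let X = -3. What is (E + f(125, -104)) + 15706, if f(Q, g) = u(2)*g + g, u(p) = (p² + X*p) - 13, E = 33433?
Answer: 50595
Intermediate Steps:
u(p) = -13 + p² - 3*p (u(p) = (p² - 3*p) - 13 = -13 + p² - 3*p)
f(Q, g) = -14*g (f(Q, g) = (-13 + 2² - 3*2)*g + g = (-13 + 4 - 6)*g + g = -15*g + g = -14*g)
(E + f(125, -104)) + 15706 = (33433 - 14*(-104)) + 15706 = (33433 + 1456) + 15706 = 34889 + 15706 = 50595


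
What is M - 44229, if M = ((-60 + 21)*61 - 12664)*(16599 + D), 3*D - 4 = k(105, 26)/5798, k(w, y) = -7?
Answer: -4344378270439/17394 ≈ -2.4976e+8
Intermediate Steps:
D = 23185/17394 (D = 4/3 + (-7/5798)/3 = 4/3 + (-7*1/5798)/3 = 4/3 + (⅓)*(-7/5798) = 4/3 - 7/17394 = 23185/17394 ≈ 1.3329)
M = -4343608951213/17394 (M = ((-60 + 21)*61 - 12664)*(16599 + 23185/17394) = (-39*61 - 12664)*(288746191/17394) = (-2379 - 12664)*(288746191/17394) = -15043*288746191/17394 = -4343608951213/17394 ≈ -2.4972e+8)
M - 44229 = -4343608951213/17394 - 44229 = -4344378270439/17394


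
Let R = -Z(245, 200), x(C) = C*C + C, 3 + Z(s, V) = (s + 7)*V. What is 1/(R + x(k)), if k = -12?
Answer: -1/50265 ≈ -1.9895e-5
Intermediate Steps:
Z(s, V) = -3 + V*(7 + s) (Z(s, V) = -3 + (s + 7)*V = -3 + (7 + s)*V = -3 + V*(7 + s))
x(C) = C + C² (x(C) = C² + C = C + C²)
R = -50397 (R = -(-3 + 7*200 + 200*245) = -(-3 + 1400 + 49000) = -1*50397 = -50397)
1/(R + x(k)) = 1/(-50397 - 12*(1 - 12)) = 1/(-50397 - 12*(-11)) = 1/(-50397 + 132) = 1/(-50265) = -1/50265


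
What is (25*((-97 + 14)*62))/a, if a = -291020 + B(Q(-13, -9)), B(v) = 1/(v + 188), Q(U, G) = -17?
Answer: 21999150/49764419 ≈ 0.44207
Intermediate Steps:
B(v) = 1/(188 + v)
a = -49764419/171 (a = -291020 + 1/(188 - 17) = -291020 + 1/171 = -49764419/171 ≈ -2.9102e+5)
(25*((-97 + 14)*62))/a = (25*((-97 + 14)*62))/(-49764419/171) = (25*(-83*62))*(-171/49764419) = (25*(-5146))*(-171/49764419) = -128650*(-171/49764419) = 21999150/49764419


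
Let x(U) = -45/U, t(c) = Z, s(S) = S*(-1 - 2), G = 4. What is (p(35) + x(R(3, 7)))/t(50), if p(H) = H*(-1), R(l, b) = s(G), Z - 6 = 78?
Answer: -125/336 ≈ -0.37202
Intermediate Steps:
s(S) = -3*S (s(S) = S*(-3) = -3*S)
Z = 84 (Z = 6 + 78 = 84)
t(c) = 84
R(l, b) = -12 (R(l, b) = -3*4 = -12)
p(H) = -H
(p(35) + x(R(3, 7)))/t(50) = (-1*35 - 45/(-12))/84 = (-35 - 45*(-1/12))*(1/84) = (-35 + 15/4)*(1/84) = -125/4*1/84 = -125/336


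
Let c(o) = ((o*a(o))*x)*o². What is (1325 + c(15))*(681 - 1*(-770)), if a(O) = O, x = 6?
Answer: 442663825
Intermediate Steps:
c(o) = 6*o⁴ (c(o) = ((o*o)*6)*o² = (o²*6)*o² = (6*o²)*o² = 6*o⁴)
(1325 + c(15))*(681 - 1*(-770)) = (1325 + 6*15⁴)*(681 - 1*(-770)) = (1325 + 6*50625)*(681 + 770) = (1325 + 303750)*1451 = 305075*1451 = 442663825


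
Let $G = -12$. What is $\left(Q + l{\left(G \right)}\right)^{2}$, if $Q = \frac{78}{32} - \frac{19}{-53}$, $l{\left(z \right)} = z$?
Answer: $\frac{60918025}{719104} \approx 84.714$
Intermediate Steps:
$Q = \frac{2371}{848}$ ($Q = 78 \cdot \frac{1}{32} - - \frac{19}{53} = \frac{39}{16} + \frac{19}{53} = \frac{2371}{848} \approx 2.796$)
$\left(Q + l{\left(G \right)}\right)^{2} = \left(\frac{2371}{848} - 12\right)^{2} = \left(- \frac{7805}{848}\right)^{2} = \frac{60918025}{719104}$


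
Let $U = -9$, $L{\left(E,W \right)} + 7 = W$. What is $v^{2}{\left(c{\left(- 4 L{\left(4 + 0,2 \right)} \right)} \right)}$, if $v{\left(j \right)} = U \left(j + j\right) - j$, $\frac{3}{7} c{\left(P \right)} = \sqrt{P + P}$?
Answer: $\frac{707560}{9} \approx 78618.0$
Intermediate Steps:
$L{\left(E,W \right)} = -7 + W$
$c{\left(P \right)} = \frac{7 \sqrt{2} \sqrt{P}}{3}$ ($c{\left(P \right)} = \frac{7 \sqrt{P + P}}{3} = \frac{7 \sqrt{2 P}}{3} = \frac{7 \sqrt{2} \sqrt{P}}{3}$)
$v{\left(j \right)} = - 19 j$ ($v{\left(j \right)} = - 9 \left(j + j\right) - j = - 9 \cdot 2 j - j = - 18 j - j = - 19 j$)
$v^{2}{\left(c{\left(- 4 L{\left(4 + 0,2 \right)} \right)} \right)} = \left(- 19 \frac{7 \sqrt{2} \sqrt{- 4 \left(-7 + 2\right)}}{3}\right)^{2} = \left(- 19 \frac{7 \sqrt{2} \sqrt{\left(-4\right) \left(-5\right)}}{3}\right)^{2} = \left(- 19 \frac{7 \sqrt{2} \sqrt{20}}{3}\right)^{2} = \left(- 19 \frac{7 \sqrt{2} \cdot 2 \sqrt{5}}{3}\right)^{2} = \left(- 19 \frac{14 \sqrt{10}}{3}\right)^{2} = \left(- \frac{266 \sqrt{10}}{3}\right)^{2} = \frac{707560}{9}$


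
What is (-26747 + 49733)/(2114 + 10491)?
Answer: 22986/12605 ≈ 1.8236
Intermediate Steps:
(-26747 + 49733)/(2114 + 10491) = 22986/12605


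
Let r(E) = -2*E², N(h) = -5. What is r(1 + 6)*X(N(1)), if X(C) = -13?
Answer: 1274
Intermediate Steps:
r(1 + 6)*X(N(1)) = -2*(1 + 6)²*(-13) = -2*7²*(-13) = -2*49*(-13) = -98*(-13) = 1274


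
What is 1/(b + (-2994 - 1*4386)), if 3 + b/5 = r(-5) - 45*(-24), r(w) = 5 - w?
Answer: -1/1945 ≈ -0.00051414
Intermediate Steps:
b = 5435 (b = -15 + 5*((5 - 1*(-5)) - 45*(-24)) = -15 + 5*((5 + 5) + 1080) = -15 + 5*(10 + 1080) = -15 + 5*1090 = -15 + 5450 = 5435)
1/(b + (-2994 - 1*4386)) = 1/(5435 + (-2994 - 1*4386)) = 1/(5435 + (-2994 - 4386)) = 1/(5435 - 7380) = 1/(-1945) = -1/1945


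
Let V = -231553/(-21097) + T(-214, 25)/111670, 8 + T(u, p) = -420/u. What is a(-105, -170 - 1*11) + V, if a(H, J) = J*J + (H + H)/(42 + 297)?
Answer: 466749496183542497/14242605480545 ≈ 32771.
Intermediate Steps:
T(u, p) = -8 - 420/u
a(H, J) = J**2 + 2*H/339 (a(H, J) = J**2 + (2*H)/339 = J**2 + (2*H)*(1/339) = J**2 + 2*H/339)
V = 1383370693454/126040756465 (V = -231553/(-21097) + (-8 - 420/(-214))/111670 = -231553*(-1/21097) + (-8 - 420*(-1/214))*(1/111670) = 231553/21097 + (-8 + 210/107)*(1/111670) = 231553/21097 - 646/107*1/111670 = 231553/21097 - 323/5974345 = 1383370693454/126040756465 ≈ 10.976)
a(-105, -170 - 1*11) + V = ((-170 - 1*11)**2 + (2/339)*(-105)) + 1383370693454/126040756465 = ((-170 - 11)**2 - 70/113) + 1383370693454/126040756465 = ((-181)**2 - 70/113) + 1383370693454/126040756465 = (32761 - 70/113) + 1383370693454/126040756465 = 3701923/113 + 1383370693454/126040756465 = 466749496183542497/14242605480545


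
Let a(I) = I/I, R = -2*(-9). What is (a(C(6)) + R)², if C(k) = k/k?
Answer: 361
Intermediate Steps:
R = 18
C(k) = 1
a(I) = 1
(a(C(6)) + R)² = (1 + 18)² = 19² = 361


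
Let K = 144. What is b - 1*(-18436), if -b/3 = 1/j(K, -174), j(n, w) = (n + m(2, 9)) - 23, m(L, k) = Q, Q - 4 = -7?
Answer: 2175445/118 ≈ 18436.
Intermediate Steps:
Q = -3 (Q = 4 - 7 = -3)
m(L, k) = -3
j(n, w) = -26 + n (j(n, w) = (n - 3) - 23 = (-3 + n) - 23 = -26 + n)
b = -3/118 (b = -3/(-26 + 144) = -3/118 ≈ -0.025424)
b - 1*(-18436) = -3/118 - 1*(-18436) = -3/118 + 18436 = 2175445/118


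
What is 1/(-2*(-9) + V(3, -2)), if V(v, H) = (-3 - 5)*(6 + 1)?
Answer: -1/38 ≈ -0.026316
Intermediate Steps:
V(v, H) = -56 (V(v, H) = -8*7 = -56)
1/(-2*(-9) + V(3, -2)) = 1/(-2*(-9) - 56) = 1/(18 - 56) = 1/(-38) = -1/38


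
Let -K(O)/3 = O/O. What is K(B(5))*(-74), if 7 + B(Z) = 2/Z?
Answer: 222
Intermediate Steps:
B(Z) = -7 + 2/Z
K(O) = -3 (K(O) = -3*O/O = -3*1 = -3)
K(B(5))*(-74) = -3*(-74) = 222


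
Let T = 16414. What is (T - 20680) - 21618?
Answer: -25884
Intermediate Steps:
(T - 20680) - 21618 = (16414 - 20680) - 21618 = -4266 - 21618 = -25884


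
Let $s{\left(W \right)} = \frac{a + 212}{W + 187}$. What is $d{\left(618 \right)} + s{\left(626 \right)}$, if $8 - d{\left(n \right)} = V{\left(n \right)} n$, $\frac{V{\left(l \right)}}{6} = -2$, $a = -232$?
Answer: $\frac{6035692}{813} \approx 7424.0$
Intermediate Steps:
$V{\left(l \right)} = -12$ ($V{\left(l \right)} = 6 \left(-2\right) = -12$)
$s{\left(W \right)} = - \frac{20}{187 + W}$ ($s{\left(W \right)} = \frac{-232 + 212}{W + 187} = - \frac{20}{187 + W}$)
$d{\left(n \right)} = 8 + 12 n$ ($d{\left(n \right)} = 8 - - 12 n = 8 + 12 n$)
$d{\left(618 \right)} + s{\left(626 \right)} = \left(8 + 12 \cdot 618\right) - \frac{20}{187 + 626} = \left(8 + 7416\right) - \frac{20}{813} = 7424 - \frac{20}{813} = \frac{6035692}{813}$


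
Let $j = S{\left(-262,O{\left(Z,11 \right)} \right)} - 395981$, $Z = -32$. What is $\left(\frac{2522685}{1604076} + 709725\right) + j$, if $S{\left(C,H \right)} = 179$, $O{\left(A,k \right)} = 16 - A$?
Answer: $\frac{167852957611}{534692} \approx 3.1392 \cdot 10^{5}$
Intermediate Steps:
$j = -395802$ ($j = 179 - 395981 = -395802$)
$\left(\frac{2522685}{1604076} + 709725\right) + j = \left(\frac{2522685}{1604076} + 709725\right) - 395802 = \left(2522685 \cdot \frac{1}{1604076} + 709725\right) - 395802 = \left(\frac{840895}{534692} + 709725\right) - 395802 = \frac{379485120595}{534692} - 395802 = \frac{167852957611}{534692}$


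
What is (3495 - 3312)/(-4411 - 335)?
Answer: -61/1582 ≈ -0.038559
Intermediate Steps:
(3495 - 3312)/(-4411 - 335) = 183/(-4746) = 183*(-1/4746) = -61/1582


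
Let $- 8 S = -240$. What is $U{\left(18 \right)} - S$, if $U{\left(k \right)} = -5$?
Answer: $-35$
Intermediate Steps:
$S = 30$ ($S = \left(- \frac{1}{8}\right) \left(-240\right) = 30$)
$U{\left(18 \right)} - S = -5 - 30 = -35$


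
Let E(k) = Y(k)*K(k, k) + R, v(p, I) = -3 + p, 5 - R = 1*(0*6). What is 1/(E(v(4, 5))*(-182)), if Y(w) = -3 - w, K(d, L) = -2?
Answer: -1/2366 ≈ -0.00042265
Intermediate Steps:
R = 5 (R = 5 - 0*6 = 5 - 0 = 5 - 1*0 = 5 + 0 = 5)
E(k) = 11 + 2*k (E(k) = (-3 - k)*(-2) + 5 = (6 + 2*k) + 5 = 11 + 2*k)
1/(E(v(4, 5))*(-182)) = 1/((11 + 2*(-3 + 4))*(-182)) = 1/((11 + 2*1)*(-182)) = 1/((11 + 2)*(-182)) = 1/(13*(-182)) = 1/(-2366) = -1/2366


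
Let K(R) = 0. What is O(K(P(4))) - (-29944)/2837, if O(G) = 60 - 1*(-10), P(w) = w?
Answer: 228534/2837 ≈ 80.555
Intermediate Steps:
O(G) = 70 (O(G) = 60 + 10 = 70)
O(K(P(4))) - (-29944)/2837 = 70 - (-29944)/2837 = 70 - 1*(-29944/2837) = 70 + 29944/2837 = 228534/2837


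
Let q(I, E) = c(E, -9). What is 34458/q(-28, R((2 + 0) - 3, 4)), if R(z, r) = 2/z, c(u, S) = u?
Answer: -17229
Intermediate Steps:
q(I, E) = E
34458/q(-28, R((2 + 0) - 3, 4)) = 34458/((2/((2 + 0) - 3))) = 34458/((2/(2 - 3))) = 34458/((2/(-1))) = 34458/((2*(-1))) = 34458/(-2) = 34458*(-1/2) = -17229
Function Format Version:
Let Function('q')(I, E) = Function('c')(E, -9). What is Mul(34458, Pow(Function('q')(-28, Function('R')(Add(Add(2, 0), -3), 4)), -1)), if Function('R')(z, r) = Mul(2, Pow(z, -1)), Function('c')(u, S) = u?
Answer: -17229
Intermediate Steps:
Function('q')(I, E) = E
Mul(34458, Pow(Function('q')(-28, Function('R')(Add(Add(2, 0), -3), 4)), -1)) = Mul(34458, Pow(Mul(2, Pow(Add(Add(2, 0), -3), -1)), -1)) = Mul(34458, Pow(Mul(2, Pow(Add(2, -3), -1)), -1)) = Mul(34458, Pow(Mul(2, Pow(-1, -1)), -1)) = Mul(34458, Pow(Mul(2, -1), -1)) = Mul(34458, Pow(-2, -1)) = Mul(34458, Rational(-1, 2)) = -17229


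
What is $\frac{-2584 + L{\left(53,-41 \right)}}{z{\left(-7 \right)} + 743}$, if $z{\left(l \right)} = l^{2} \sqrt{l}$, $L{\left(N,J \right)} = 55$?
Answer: $- \frac{1879047}{568856} + \frac{123921 i \sqrt{7}}{568856} \approx -3.3032 + 0.57636 i$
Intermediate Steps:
$z{\left(l \right)} = l^{\frac{5}{2}}$
$\frac{-2584 + L{\left(53,-41 \right)}}{z{\left(-7 \right)} + 743} = \frac{-2584 + 55}{\left(-7\right)^{\frac{5}{2}} + 743} = - \frac{2529}{49 i \sqrt{7} + 743} = - \frac{2529}{743 + 49 i \sqrt{7}}$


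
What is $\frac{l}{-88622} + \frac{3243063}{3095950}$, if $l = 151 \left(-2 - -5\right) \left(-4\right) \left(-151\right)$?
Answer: $- \frac{279841171107}{137184640450} \approx -2.0399$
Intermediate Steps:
$l = 273612$ ($l = 151 \left(-2 + 5\right) \left(-4\right) \left(-151\right) = 151 \cdot 3 \left(-4\right) \left(-151\right) = 151 \left(-12\right) \left(-151\right) = \left(-1812\right) \left(-151\right) = 273612$)
$\frac{l}{-88622} + \frac{3243063}{3095950} = \frac{273612}{-88622} + \frac{3243063}{3095950} = 273612 \left(- \frac{1}{88622}\right) + 3243063 \cdot \frac{1}{3095950} = - \frac{136806}{44311} + \frac{3243063}{3095950} = - \frac{279841171107}{137184640450}$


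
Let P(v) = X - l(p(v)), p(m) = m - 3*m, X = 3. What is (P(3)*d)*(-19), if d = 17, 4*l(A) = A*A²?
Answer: -18411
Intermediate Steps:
p(m) = -2*m
l(A) = A³/4 (l(A) = (A*A²)/4 = A³/4)
P(v) = 3 + 2*v³ (P(v) = 3 - (-2*v)³/4 = 3 - (-8*v³)/4 = 3 - (-2)*v³ = 3 + 2*v³)
(P(3)*d)*(-19) = ((3 + 2*3³)*17)*(-19) = ((3 + 2*27)*17)*(-19) = ((3 + 54)*17)*(-19) = (57*17)*(-19) = 969*(-19) = -18411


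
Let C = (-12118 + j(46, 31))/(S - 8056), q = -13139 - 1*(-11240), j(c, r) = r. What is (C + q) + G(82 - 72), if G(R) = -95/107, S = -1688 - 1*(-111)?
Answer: -652326665/343577 ≈ -1898.6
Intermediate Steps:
S = -1577 (S = -1688 + 111 = -1577)
G(R) = -95/107 (G(R) = -95*1/107 = -95/107)
q = -1899 (q = -13139 + 11240 = -1899)
C = 4029/3211 (C = (-12118 + 31)/(-1577 - 8056) = -12087/(-9633) = -12087*(-1/9633) = 4029/3211 ≈ 1.2547)
(C + q) + G(82 - 72) = (4029/3211 - 1899) - 95/107 = -6093660/3211 - 95/107 = -652326665/343577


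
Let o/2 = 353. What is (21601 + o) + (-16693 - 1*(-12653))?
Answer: 18267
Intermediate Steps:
o = 706 (o = 2*353 = 706)
(21601 + o) + (-16693 - 1*(-12653)) = (21601 + 706) + (-16693 - 1*(-12653)) = 22307 + (-16693 + 12653) = 22307 - 4040 = 18267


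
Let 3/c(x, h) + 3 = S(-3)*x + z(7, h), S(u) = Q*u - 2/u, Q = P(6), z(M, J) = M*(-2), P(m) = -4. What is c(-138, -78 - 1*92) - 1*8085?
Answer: -14270028/1765 ≈ -8085.0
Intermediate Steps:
z(M, J) = -2*M
Q = -4
S(u) = -4*u - 2/u
c(x, h) = 3/(-17 + 38*x/3) (c(x, h) = 3/(-3 + ((-4*(-3) - 2/(-3))*x - 2*7)) = 3/(-3 + ((12 - 2*(-⅓))*x - 14)) = 3/(-3 + ((12 + ⅔)*x - 14)) = 3/(-3 + (38*x/3 - 14)) = 3/(-3 + (-14 + 38*x/3)) = 3/(-17 + 38*x/3))
c(-138, -78 - 1*92) - 1*8085 = 9/(-51 + 38*(-138)) - 1*8085 = 9/(-51 - 5244) - 8085 = 9/(-5295) - 8085 = 9*(-1/5295) - 8085 = -3/1765 - 8085 = -14270028/1765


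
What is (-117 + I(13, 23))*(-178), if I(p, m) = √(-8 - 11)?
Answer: 20826 - 178*I*√19 ≈ 20826.0 - 775.88*I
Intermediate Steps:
I(p, m) = I*√19 (I(p, m) = √(-19) = I*√19)
(-117 + I(13, 23))*(-178) = (-117 + I*√19)*(-178) = 20826 - 178*I*√19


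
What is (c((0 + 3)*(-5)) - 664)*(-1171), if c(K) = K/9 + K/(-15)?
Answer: 2334974/3 ≈ 7.7833e+5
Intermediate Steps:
c(K) = 2*K/45 (c(K) = K*(1/9) + K*(-1/15) = K/9 - K/15 = 2*K/45)
(c((0 + 3)*(-5)) - 664)*(-1171) = (2*((0 + 3)*(-5))/45 - 664)*(-1171) = (2*(3*(-5))/45 - 664)*(-1171) = ((2/45)*(-15) - 664)*(-1171) = (-2/3 - 664)*(-1171) = -1994/3*(-1171) = 2334974/3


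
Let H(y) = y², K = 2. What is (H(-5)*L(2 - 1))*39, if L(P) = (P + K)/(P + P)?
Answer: 2925/2 ≈ 1462.5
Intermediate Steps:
L(P) = (2 + P)/(2*P) (L(P) = (P + 2)/(P + P) = (2 + P)/((2*P)) = (2 + P)*(1/(2*P)) = (2 + P)/(2*P))
(H(-5)*L(2 - 1))*39 = ((-5)²*((2 + (2 - 1))/(2*(2 - 1))))*39 = (25*((½)*(2 + 1)/1))*39 = (25*((½)*1*3))*39 = (25*(3/2))*39 = (75/2)*39 = 2925/2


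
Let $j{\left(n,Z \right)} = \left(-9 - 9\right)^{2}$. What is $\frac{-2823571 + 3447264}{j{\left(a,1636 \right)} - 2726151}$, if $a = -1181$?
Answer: $- \frac{623693}{2725827} \approx -0.22881$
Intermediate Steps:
$j{\left(n,Z \right)} = 324$ ($j{\left(n,Z \right)} = \left(-18\right)^{2} = 324$)
$\frac{-2823571 + 3447264}{j{\left(a,1636 \right)} - 2726151} = \frac{-2823571 + 3447264}{324 - 2726151} = \frac{623693}{-2725827} = 623693 \left(- \frac{1}{2725827}\right) = - \frac{623693}{2725827}$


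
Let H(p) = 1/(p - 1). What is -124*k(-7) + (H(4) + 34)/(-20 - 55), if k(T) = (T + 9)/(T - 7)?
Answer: 27179/1575 ≈ 17.257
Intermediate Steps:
k(T) = (9 + T)/(-7 + T)
H(p) = 1/(-1 + p)
-124*k(-7) + (H(4) + 34)/(-20 - 55) = -124*(9 - 7)/(-7 - 7) + (1/(-1 + 4) + 34)/(-20 - 55) = -124*2/(-14) + (1/3 + 34)/(-75) = -(-62)*2/7 + (⅓ + 34)*(-1/75) = -124*(-⅐) + (103/3)*(-1/75) = 124/7 - 103/225 = 27179/1575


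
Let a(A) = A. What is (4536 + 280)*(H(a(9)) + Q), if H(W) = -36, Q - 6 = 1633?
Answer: 7720048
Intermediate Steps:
Q = 1639 (Q = 6 + 1633 = 1639)
(4536 + 280)*(H(a(9)) + Q) = (4536 + 280)*(-36 + 1639) = 4816*1603 = 7720048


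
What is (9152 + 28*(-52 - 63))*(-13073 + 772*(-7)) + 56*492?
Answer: -109578012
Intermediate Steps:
(9152 + 28*(-52 - 63))*(-13073 + 772*(-7)) + 56*492 = (9152 + 28*(-115))*(-13073 - 5404) + 27552 = (9152 - 3220)*(-18477) + 27552 = 5932*(-18477) + 27552 = -109605564 + 27552 = -109578012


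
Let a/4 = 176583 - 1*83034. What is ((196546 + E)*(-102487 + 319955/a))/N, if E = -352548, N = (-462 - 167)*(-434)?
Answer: 427332996953071/7296447804 ≈ 58567.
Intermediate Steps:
a = 374196 (a = 4*(176583 - 1*83034) = 4*(176583 - 83034) = 4*93549 = 374196)
N = 272986 (N = -629*(-434) = 272986)
((196546 + E)*(-102487 + 319955/a))/N = ((196546 - 352548)*(-102487 + 319955/374196))/272986 = -156002*(-102487 + 319955*(1/374196))*(1/272986) = -156002*(-102487 + 319955/374196)*(1/272986) = -156002*(-38349905497/374196)*(1/272986) = (2991330978671497/187098)*(1/272986) = 427332996953071/7296447804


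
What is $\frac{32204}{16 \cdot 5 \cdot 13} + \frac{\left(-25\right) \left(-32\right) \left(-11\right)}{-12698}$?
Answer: $\frac{52259799}{1650740} \approx 31.658$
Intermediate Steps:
$\frac{32204}{16 \cdot 5 \cdot 13} + \frac{\left(-25\right) \left(-32\right) \left(-11\right)}{-12698} = \frac{32204}{80 \cdot 13} + 800 \left(-11\right) \left(- \frac{1}{12698}\right) = \frac{32204}{1040} - - \frac{4400}{6349} = 32204 \cdot \frac{1}{1040} + \frac{4400}{6349} = \frac{8051}{260} + \frac{4400}{6349} = \frac{52259799}{1650740}$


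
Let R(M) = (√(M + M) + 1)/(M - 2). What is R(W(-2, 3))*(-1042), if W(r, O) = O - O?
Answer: 521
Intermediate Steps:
W(r, O) = 0
R(M) = (1 + √2*√M)/(-2 + M) (R(M) = (√(2*M) + 1)/(-2 + M) = (√2*√M + 1)/(-2 + M) = (1 + √2*√M)/(-2 + M))
R(W(-2, 3))*(-1042) = ((1 + √2*√0)/(-2 + 0))*(-1042) = ((1 + √2*0)/(-2))*(-1042) = -(1 + 0)/2*(-1042) = -½*1*(-1042) = -½*(-1042) = 521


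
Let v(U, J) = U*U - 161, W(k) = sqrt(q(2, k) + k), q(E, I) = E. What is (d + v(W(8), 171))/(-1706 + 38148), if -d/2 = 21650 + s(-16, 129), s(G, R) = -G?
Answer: -43483/36442 ≈ -1.1932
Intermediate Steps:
W(k) = sqrt(2 + k)
v(U, J) = -161 + U**2 (v(U, J) = U**2 - 161 = -161 + U**2)
d = -43332 (d = -2*(21650 - 1*(-16)) = -2*(21650 + 16) = -2*21666 = -43332)
(d + v(W(8), 171))/(-1706 + 38148) = (-43332 + (-161 + (sqrt(2 + 8))**2))/(-1706 + 38148) = (-43332 + (-161 + (sqrt(10))**2))/36442 = (-43332 + (-161 + 10))*(1/36442) = (-43332 - 151)*(1/36442) = -43483*1/36442 = -43483/36442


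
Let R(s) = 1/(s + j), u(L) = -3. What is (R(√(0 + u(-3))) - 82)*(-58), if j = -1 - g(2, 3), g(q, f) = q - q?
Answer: 58*(82*√3 + 83*I)/(I + √3) ≈ 4770.5 + 25.115*I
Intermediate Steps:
g(q, f) = 0
j = -1 (j = -1 - 1*0 = -1 + 0 = -1)
R(s) = 1/(-1 + s) (R(s) = 1/(s - 1) = 1/(-1 + s))
(R(√(0 + u(-3))) - 82)*(-58) = (1/(-1 + √(0 - 3)) - 82)*(-58) = (1/(-1 + √(-3)) - 82)*(-58) = (1/(-1 + I*√3) - 82)*(-58) = (-82 + 1/(-1 + I*√3))*(-58) = 4756 - 58/(-1 + I*√3)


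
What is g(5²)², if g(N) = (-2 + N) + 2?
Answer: 625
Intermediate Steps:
g(N) = N
g(5²)² = (5²)² = 25² = 625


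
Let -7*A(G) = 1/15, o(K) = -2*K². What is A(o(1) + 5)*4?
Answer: -4/105 ≈ -0.038095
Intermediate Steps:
A(G) = -1/105 (A(G) = -⅐/15 = -⅐*1/15 = -1/105)
A(o(1) + 5)*4 = -1/105*4 = -4/105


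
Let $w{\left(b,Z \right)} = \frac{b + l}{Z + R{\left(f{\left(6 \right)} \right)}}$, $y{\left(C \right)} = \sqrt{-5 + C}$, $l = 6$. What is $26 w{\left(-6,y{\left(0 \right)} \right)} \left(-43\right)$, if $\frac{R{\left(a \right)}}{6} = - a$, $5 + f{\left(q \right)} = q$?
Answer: $0$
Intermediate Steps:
$f{\left(q \right)} = -5 + q$
$R{\left(a \right)} = - 6 a$ ($R{\left(a \right)} = 6 \left(- a\right) = - 6 a$)
$w{\left(b,Z \right)} = \frac{6 + b}{-6 + Z}$ ($w{\left(b,Z \right)} = \frac{b + 6}{Z - 6 \left(-5 + 6\right)} = \frac{6 + b}{Z - 6} = \frac{6 + b}{-6 + Z}$)
$26 w{\left(-6,y{\left(0 \right)} \right)} \left(-43\right) = 26 \frac{6 - 6}{-6 + \sqrt{-5 + 0}} \left(-43\right) = 26 \frac{1}{-6 + \sqrt{-5}} \cdot 0 \left(-43\right) = 26 \frac{1}{-6 + i \sqrt{5}} \cdot 0 \left(-43\right) = 26 \cdot 0 \left(-43\right) = 0 \left(-43\right) = 0$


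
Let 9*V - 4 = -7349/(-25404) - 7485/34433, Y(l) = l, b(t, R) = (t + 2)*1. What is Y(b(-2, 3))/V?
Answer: 0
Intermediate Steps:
b(t, R) = 2 + t (b(t, R) = (2 + t)*1 = 2 + t)
V = 3561842905/7872623388 (V = 4/9 + (-7349/(-25404) - 7485/34433)/9 = 4/9 + (-7349*(-1/25404) - 7485*1/34433)/9 = 4/9 + (7349/25404 - 7485/34433)/9 = 4/9 + (⅑)*(62899177/874735932) = 4/9 + 62899177/7872623388 = 3561842905/7872623388 ≈ 0.45243)
Y(b(-2, 3))/V = (2 - 2)/(3561842905/7872623388) = 0*(7872623388/3561842905) = 0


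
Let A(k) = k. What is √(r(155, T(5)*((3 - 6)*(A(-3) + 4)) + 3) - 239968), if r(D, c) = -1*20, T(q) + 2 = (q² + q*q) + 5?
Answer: 2*I*√59997 ≈ 489.89*I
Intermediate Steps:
T(q) = 3 + 2*q² (T(q) = -2 + ((q² + q*q) + 5) = -2 + ((q² + q²) + 5) = -2 + (2*q² + 5) = -2 + (5 + 2*q²) = 3 + 2*q²)
r(D, c) = -20
√(r(155, T(5)*((3 - 6)*(A(-3) + 4)) + 3) - 239968) = √(-20 - 239968) = √(-239988) = 2*I*√59997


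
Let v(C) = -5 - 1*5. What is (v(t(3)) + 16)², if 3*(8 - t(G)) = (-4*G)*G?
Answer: 36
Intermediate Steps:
t(G) = 8 + 4*G²/3 (t(G) = 8 - (-4*G)*G/3 = 8 - (-4)*G²/3 = 8 + 4*G²/3)
v(C) = -10 (v(C) = -5 - 5 = -10)
(v(t(3)) + 16)² = (-10 + 16)² = 6² = 36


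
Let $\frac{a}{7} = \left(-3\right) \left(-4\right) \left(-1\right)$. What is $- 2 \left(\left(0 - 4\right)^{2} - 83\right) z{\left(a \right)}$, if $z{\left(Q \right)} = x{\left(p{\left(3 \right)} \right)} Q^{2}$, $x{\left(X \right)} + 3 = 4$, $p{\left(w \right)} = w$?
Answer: $945504$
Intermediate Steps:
$a = -84$ ($a = 7 \left(-3\right) \left(-4\right) \left(-1\right) = 7 \cdot 12 \left(-1\right) = 7 \left(-12\right) = -84$)
$x{\left(X \right)} = 1$ ($x{\left(X \right)} = -3 + 4 = 1$)
$z{\left(Q \right)} = Q^{2}$ ($z{\left(Q \right)} = 1 Q^{2} = Q^{2}$)
$- 2 \left(\left(0 - 4\right)^{2} - 83\right) z{\left(a \right)} = - 2 \left(\left(0 - 4\right)^{2} - 83\right) \left(-84\right)^{2} = - 2 \left(\left(-4\right)^{2} - 83\right) 7056 = - 2 \left(16 - 83\right) 7056 = - 2 \left(\left(-67\right) 7056\right) = \left(-2\right) \left(-472752\right) = 945504$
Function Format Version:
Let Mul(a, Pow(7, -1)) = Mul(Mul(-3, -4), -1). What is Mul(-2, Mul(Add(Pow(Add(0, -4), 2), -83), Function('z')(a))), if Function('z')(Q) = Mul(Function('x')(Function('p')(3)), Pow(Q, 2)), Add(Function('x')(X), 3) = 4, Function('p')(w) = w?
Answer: 945504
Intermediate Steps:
a = -84 (a = Mul(7, Mul(Mul(-3, -4), -1)) = Mul(7, Mul(12, -1)) = Mul(7, -12) = -84)
Function('x')(X) = 1 (Function('x')(X) = Add(-3, 4) = 1)
Function('z')(Q) = Pow(Q, 2) (Function('z')(Q) = Mul(1, Pow(Q, 2)) = Pow(Q, 2))
Mul(-2, Mul(Add(Pow(Add(0, -4), 2), -83), Function('z')(a))) = Mul(-2, Mul(Add(Pow(Add(0, -4), 2), -83), Pow(-84, 2))) = Mul(-2, Mul(Add(Pow(-4, 2), -83), 7056)) = Mul(-2, Mul(Add(16, -83), 7056)) = Mul(-2, Mul(-67, 7056)) = Mul(-2, -472752) = 945504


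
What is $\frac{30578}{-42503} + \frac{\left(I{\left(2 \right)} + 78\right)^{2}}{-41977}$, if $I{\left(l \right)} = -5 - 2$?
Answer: $- \frac{1497830329}{1784148431} \approx -0.83952$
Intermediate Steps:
$I{\left(l \right)} = -7$ ($I{\left(l \right)} = -5 - 2 = -7$)
$\frac{30578}{-42503} + \frac{\left(I{\left(2 \right)} + 78\right)^{2}}{-41977} = \frac{30578}{-42503} + \frac{\left(-7 + 78\right)^{2}}{-41977} = 30578 \left(- \frac{1}{42503}\right) + 71^{2} \left(- \frac{1}{41977}\right) = - \frac{30578}{42503} + 5041 \left(- \frac{1}{41977}\right) = - \frac{30578}{42503} - \frac{5041}{41977} = - \frac{1497830329}{1784148431}$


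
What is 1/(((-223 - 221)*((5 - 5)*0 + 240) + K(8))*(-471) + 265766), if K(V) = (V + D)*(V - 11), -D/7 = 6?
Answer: 1/50407484 ≈ 1.9838e-8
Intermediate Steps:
D = -42 (D = -7*6 = -42)
K(V) = (-42 + V)*(-11 + V) (K(V) = (V - 42)*(V - 11) = (-42 + V)*(-11 + V))
1/(((-223 - 221)*((5 - 5)*0 + 240) + K(8))*(-471) + 265766) = 1/(((-223 - 221)*((5 - 5)*0 + 240) + (462 + 8² - 53*8))*(-471) + 265766) = 1/((-444*(0*0 + 240) + (462 + 64 - 424))*(-471) + 265766) = 1/((-444*(0 + 240) + 102)*(-471) + 265766) = 1/((-444*240 + 102)*(-471) + 265766) = 1/((-106560 + 102)*(-471) + 265766) = 1/(-106458*(-471) + 265766) = 1/(50141718 + 265766) = 1/50407484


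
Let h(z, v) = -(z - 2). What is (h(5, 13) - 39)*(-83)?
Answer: 3486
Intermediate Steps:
h(z, v) = 2 - z (h(z, v) = -(-2 + z) = 2 - z)
(h(5, 13) - 39)*(-83) = ((2 - 1*5) - 39)*(-83) = ((2 - 5) - 39)*(-83) = (-3 - 39)*(-83) = -42*(-83) = 3486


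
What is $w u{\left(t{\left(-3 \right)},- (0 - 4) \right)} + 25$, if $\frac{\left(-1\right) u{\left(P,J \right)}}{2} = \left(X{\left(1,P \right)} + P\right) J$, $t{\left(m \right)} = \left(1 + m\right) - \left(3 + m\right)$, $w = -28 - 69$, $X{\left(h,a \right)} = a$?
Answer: $-3079$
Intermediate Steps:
$w = -97$ ($w = -28 - 69 = -97$)
$t{\left(m \right)} = -2$
$u{\left(P,J \right)} = - 4 J P$ ($u{\left(P,J \right)} = - 2 \left(P + P\right) J = - 2 \cdot 2 P J = - 2 \cdot 2 J P = - 4 J P$)
$w u{\left(t{\left(-3 \right)},- (0 - 4) \right)} + 25 = - 97 \left(\left(-4\right) \left(- (0 - 4)\right) \left(-2\right)\right) + 25 = - 97 \left(\left(-4\right) \left(\left(-1\right) \left(-4\right)\right) \left(-2\right)\right) + 25 = - 97 \left(\left(-4\right) 4 \left(-2\right)\right) + 25 = \left(-97\right) 32 + 25 = -3104 + 25 = -3079$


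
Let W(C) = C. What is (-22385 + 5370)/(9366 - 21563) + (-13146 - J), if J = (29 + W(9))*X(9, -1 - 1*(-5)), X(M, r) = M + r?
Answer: -166350065/12197 ≈ -13639.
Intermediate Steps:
J = 494 (J = (29 + 9)*(9 + (-1 - 1*(-5))) = 38*(9 + (-1 + 5)) = 38*(9 + 4) = 38*13 = 494)
(-22385 + 5370)/(9366 - 21563) + (-13146 - J) = (-22385 + 5370)/(9366 - 21563) + (-13146 - 1*494) = -17015/(-12197) + (-13146 - 494) = -17015*(-1/12197) - 13640 = 17015/12197 - 13640 = -166350065/12197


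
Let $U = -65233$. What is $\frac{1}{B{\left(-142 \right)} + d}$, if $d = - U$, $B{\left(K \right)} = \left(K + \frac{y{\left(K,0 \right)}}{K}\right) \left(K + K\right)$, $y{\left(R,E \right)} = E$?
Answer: $\frac{1}{105561} \approx 9.4732 \cdot 10^{-6}$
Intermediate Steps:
$B{\left(K \right)} = 2 K^{2}$ ($B{\left(K \right)} = \left(K + \frac{0}{K}\right) \left(K + K\right) = \left(K + 0\right) 2 K = K 2 K = 2 K^{2}$)
$d = 65233$ ($d = \left(-1\right) \left(-65233\right) = 65233$)
$\frac{1}{B{\left(-142 \right)} + d} = \frac{1}{2 \left(-142\right)^{2} + 65233} = \frac{1}{2 \cdot 20164 + 65233} = \frac{1}{40328 + 65233} = \frac{1}{105561}$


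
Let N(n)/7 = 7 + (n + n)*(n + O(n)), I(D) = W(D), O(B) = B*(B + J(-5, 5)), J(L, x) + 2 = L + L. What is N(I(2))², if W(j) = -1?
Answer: 14161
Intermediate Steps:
J(L, x) = -2 + 2*L (J(L, x) = -2 + (L + L) = -2 + 2*L)
O(B) = B*(-12 + B) (O(B) = B*(B + (-2 + 2*(-5))) = B*(B + (-2 - 10)) = B*(B - 12) = B*(-12 + B))
I(D) = -1
N(n) = 49 + 14*n*(n + n*(-12 + n)) (N(n) = 7*(7 + (n + n)*(n + n*(-12 + n))) = 7*(7 + (2*n)*(n + n*(-12 + n))) = 7*(7 + 2*n*(n + n*(-12 + n))) = 49 + 14*n*(n + n*(-12 + n)))
N(I(2))² = (49 - 154*(-1)² + 14*(-1)³)² = (49 - 154*1 + 14*(-1))² = (49 - 154 - 14)² = (-119)² = 14161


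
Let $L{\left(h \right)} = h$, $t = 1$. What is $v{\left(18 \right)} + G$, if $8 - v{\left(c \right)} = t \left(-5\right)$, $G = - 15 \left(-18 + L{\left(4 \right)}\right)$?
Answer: $223$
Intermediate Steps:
$G = 210$ ($G = - 15 \left(-18 + 4\right) = \left(-15\right) \left(-14\right) = 210$)
$v{\left(c \right)} = 13$ ($v{\left(c \right)} = 8 - 1 \left(-5\right) = 8 - -5 = 8 + 5 = 13$)
$v{\left(18 \right)} + G = 13 + 210 = 223$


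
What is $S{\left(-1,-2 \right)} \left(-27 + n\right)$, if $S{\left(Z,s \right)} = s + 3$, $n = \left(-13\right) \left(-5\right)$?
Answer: $38$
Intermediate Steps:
$n = 65$
$S{\left(Z,s \right)} = 3 + s$
$S{\left(-1,-2 \right)} \left(-27 + n\right) = \left(3 - 2\right) \left(-27 + 65\right) = 1 \cdot 38 = 38$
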